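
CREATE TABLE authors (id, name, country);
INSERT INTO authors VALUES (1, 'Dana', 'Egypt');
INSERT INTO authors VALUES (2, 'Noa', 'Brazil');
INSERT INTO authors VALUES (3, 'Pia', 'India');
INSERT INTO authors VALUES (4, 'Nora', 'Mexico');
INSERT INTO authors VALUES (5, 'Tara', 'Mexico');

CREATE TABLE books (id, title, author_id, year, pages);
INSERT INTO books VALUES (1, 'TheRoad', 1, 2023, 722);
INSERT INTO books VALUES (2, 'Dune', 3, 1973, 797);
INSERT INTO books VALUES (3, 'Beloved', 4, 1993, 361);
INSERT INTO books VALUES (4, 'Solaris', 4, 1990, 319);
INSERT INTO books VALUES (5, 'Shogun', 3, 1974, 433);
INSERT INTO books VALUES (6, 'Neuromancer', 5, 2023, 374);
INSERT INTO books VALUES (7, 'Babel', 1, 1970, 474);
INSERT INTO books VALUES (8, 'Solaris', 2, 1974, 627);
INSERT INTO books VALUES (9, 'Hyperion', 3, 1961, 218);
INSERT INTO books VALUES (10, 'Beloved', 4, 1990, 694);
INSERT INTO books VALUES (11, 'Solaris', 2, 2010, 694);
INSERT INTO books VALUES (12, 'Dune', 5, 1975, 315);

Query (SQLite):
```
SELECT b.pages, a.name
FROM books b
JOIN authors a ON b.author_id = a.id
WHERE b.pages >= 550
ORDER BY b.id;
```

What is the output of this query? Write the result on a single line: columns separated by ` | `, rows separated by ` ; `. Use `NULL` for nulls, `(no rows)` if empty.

722 | Dana ; 797 | Pia ; 627 | Noa ; 694 | Nora ; 694 | Noa

Each books row matches the authors row where author_id = authors.id.
Then keep rows with b.pages >= 550.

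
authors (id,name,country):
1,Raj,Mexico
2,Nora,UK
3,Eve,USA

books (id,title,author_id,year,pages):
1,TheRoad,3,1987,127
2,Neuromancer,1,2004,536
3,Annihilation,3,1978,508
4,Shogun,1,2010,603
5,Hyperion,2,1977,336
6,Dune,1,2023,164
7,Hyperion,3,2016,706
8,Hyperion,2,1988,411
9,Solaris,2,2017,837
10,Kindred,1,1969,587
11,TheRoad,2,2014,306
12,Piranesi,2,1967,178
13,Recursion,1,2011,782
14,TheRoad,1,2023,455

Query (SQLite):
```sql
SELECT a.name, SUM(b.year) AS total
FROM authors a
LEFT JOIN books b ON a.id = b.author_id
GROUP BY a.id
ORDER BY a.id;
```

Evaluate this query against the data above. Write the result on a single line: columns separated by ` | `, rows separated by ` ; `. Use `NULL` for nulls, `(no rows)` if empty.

Raj | 12040 ; Nora | 9963 ; Eve | 5981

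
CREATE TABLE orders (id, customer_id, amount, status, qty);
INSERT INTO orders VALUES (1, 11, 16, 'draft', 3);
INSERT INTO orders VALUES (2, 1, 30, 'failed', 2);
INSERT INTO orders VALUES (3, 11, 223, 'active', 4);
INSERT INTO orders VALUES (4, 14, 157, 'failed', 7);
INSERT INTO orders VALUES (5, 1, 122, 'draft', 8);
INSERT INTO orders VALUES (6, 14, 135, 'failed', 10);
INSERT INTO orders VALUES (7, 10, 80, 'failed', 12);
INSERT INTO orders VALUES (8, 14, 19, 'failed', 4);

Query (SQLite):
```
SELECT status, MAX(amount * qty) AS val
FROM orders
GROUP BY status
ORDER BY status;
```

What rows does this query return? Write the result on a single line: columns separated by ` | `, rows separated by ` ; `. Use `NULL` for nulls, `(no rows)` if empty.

active | 892 ; draft | 976 ; failed | 1350

For each row compute amount * qty.
Group by status; take MAX of the expression per group.
  active: ids {3} → MAX(amount * qty)=892
  draft: ids {1, 5} → MAX(amount * qty)=976
  failed: ids {2, 4, 6, 7, 8} → MAX(amount * qty)=1350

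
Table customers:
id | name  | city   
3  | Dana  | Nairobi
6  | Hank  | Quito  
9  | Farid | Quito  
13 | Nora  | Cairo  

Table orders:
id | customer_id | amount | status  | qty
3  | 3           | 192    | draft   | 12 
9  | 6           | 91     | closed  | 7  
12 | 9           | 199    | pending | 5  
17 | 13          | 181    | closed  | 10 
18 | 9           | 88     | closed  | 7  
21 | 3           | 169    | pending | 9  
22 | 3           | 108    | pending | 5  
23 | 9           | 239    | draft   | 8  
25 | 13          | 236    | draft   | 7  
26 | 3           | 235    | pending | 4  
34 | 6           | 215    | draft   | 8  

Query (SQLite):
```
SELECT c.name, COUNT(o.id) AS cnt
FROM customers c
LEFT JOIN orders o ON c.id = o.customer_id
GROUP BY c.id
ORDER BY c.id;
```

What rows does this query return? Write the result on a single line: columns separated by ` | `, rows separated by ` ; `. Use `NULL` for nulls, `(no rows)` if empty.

LEFT JOIN keeps every customers row; unmatched ones get NULL for orders columns.
Group by customers.id and compute COUNT(o.id). COUNT(col) of an all-NULL group is 0.
  3: ids {3, 21, 22, 26} → COUNT(o.id)=4
  6: ids {9, 34} → COUNT(o.id)=2
  9: ids {12, 18, 23} → COUNT(o.id)=3
  13: ids {17, 25} → COUNT(o.id)=2

Dana | 4 ; Hank | 2 ; Farid | 3 ; Nora | 2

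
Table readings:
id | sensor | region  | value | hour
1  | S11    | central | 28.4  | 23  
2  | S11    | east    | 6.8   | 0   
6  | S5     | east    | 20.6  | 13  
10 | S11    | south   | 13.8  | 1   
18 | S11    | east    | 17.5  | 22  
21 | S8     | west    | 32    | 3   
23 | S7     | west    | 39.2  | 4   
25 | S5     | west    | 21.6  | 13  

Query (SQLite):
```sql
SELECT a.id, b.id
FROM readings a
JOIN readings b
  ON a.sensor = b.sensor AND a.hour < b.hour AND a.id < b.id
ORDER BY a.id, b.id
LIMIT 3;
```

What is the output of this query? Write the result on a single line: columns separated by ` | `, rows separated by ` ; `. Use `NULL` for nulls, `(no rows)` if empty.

Pairs (a,b) with same sensor, a.hour < b.hour, a.id < b.id.
sensor groups: S11:{1,2,10,18} S5:{6,25} S7:{23} S8:{21}
Ordered by (a.id, b.id); first 3.

2 | 10 ; 2 | 18 ; 10 | 18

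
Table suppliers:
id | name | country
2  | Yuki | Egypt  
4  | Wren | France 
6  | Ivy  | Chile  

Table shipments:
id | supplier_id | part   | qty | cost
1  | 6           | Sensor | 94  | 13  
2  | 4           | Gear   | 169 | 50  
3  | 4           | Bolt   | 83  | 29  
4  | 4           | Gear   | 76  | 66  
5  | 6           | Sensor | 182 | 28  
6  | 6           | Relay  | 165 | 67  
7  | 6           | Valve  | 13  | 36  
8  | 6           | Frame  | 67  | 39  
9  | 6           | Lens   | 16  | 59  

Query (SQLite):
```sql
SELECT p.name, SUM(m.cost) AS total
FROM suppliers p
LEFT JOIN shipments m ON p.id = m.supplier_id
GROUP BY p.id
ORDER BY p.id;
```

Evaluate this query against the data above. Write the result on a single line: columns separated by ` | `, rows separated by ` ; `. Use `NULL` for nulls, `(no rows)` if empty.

Yuki | NULL ; Wren | 145 ; Ivy | 242

LEFT JOIN keeps every suppliers row; unmatched ones get NULL for shipments columns.
Group by suppliers.id and compute SUM(m.cost). SUM over an all-NULL group is NULL.
  2: ids {—} → SUM(m.cost)=NULL
  4: ids {2, 3, 4} → SUM(m.cost)=145
  6: ids {1, 5, 6, 7, 8, 9} → SUM(m.cost)=242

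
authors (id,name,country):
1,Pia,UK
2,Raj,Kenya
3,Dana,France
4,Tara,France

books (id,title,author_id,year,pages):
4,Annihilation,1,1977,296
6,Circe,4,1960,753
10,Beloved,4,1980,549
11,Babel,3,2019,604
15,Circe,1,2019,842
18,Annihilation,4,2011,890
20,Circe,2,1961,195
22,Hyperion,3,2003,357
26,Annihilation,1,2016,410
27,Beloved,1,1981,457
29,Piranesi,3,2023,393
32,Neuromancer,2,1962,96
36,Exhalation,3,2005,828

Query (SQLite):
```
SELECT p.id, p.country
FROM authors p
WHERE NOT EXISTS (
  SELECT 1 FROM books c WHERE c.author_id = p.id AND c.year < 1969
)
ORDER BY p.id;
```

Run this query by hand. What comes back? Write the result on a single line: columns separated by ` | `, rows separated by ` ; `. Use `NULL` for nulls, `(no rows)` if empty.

1 | UK ; 3 | France

For each authors row, check whether any books with matching author_id has year < 1969.
Keep rows where that is false.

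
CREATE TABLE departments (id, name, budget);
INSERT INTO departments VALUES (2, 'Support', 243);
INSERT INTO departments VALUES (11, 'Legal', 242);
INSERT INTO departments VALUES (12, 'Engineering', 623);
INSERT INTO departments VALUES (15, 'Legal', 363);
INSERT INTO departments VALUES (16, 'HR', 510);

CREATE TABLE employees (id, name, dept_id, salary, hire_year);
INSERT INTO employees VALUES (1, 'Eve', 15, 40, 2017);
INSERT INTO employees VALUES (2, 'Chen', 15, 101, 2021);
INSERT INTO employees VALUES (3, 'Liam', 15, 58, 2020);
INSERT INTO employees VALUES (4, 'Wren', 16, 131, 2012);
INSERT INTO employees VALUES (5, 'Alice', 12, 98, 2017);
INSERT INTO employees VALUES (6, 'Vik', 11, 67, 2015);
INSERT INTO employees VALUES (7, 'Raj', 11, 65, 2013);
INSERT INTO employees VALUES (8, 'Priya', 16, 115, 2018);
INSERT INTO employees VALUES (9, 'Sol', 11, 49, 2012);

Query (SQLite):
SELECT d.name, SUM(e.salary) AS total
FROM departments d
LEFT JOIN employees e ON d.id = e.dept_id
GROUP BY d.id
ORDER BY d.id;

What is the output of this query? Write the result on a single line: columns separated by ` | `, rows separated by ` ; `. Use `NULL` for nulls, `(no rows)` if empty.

LEFT JOIN keeps every departments row; unmatched ones get NULL for employees columns.
Group by departments.id and compute SUM(e.salary). SUM over an all-NULL group is NULL.
  2: ids {—} → SUM(e.salary)=NULL
  11: ids {6, 7, 9} → SUM(e.salary)=181
  12: ids {5} → SUM(e.salary)=98
  15: ids {1, 2, 3} → SUM(e.salary)=199
  16: ids {4, 8} → SUM(e.salary)=246

Support | NULL ; Legal | 181 ; Engineering | 98 ; Legal | 199 ; HR | 246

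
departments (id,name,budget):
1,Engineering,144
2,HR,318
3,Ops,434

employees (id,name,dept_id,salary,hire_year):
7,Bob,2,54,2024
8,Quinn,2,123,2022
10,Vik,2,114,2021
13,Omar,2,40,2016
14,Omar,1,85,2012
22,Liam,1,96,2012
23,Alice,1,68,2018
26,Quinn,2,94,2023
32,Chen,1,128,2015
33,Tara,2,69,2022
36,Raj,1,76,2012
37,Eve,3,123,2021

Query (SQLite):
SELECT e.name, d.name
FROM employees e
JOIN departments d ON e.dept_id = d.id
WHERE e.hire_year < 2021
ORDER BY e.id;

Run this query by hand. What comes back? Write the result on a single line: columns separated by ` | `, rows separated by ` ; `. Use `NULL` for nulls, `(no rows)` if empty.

Each employees row matches the departments row where dept_id = departments.id.
Then keep rows with e.hire_year < 2021.

Omar | HR ; Omar | Engineering ; Liam | Engineering ; Alice | Engineering ; Chen | Engineering ; Raj | Engineering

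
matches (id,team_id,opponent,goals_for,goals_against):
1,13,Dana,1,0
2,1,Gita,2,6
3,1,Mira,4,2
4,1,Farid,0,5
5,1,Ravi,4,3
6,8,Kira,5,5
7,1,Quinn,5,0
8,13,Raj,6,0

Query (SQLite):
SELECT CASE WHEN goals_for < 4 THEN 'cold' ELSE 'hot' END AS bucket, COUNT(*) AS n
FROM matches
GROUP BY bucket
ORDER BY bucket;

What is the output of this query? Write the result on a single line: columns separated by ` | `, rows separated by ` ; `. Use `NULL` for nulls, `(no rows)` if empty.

Bucket rows by goals_for < 4 → 'cold' else 'hot'; count each bucket.

cold | 3 ; hot | 5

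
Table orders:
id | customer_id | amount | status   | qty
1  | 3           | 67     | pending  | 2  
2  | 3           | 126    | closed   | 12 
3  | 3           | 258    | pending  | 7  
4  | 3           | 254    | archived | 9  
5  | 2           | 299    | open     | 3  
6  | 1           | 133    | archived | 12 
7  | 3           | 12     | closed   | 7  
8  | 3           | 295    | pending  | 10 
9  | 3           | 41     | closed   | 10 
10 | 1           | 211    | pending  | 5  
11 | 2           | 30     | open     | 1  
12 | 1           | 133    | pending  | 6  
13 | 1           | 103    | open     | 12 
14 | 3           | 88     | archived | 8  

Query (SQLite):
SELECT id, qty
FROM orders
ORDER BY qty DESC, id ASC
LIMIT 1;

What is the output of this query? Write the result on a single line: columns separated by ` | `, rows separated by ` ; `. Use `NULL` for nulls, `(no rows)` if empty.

2 | 12

Sort by qty desc, tiebreak id asc: (12, id=2), (12, id=6), (12, id=13), (10, id=8) …. Take first 1.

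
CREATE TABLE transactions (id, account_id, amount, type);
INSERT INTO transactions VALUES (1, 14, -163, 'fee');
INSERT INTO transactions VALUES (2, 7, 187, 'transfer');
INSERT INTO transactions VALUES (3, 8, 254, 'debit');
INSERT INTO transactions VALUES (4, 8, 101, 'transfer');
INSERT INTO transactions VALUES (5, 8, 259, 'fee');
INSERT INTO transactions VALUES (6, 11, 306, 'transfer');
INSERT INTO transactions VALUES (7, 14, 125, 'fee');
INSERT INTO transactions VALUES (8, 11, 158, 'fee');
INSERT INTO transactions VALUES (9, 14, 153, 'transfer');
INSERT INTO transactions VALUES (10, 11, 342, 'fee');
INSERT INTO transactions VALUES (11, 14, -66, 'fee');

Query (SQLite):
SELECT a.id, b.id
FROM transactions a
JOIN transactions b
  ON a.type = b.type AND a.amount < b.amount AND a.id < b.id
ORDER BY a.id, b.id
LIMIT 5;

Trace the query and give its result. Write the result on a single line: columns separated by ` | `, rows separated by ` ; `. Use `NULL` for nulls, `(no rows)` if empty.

1 | 5 ; 1 | 7 ; 1 | 8 ; 1 | 10 ; 1 | 11

Pairs (a,b) with same type, a.amount < b.amount, a.id < b.id.
type groups: debit:{3} fee:{1,5,7,8,10,11} transfer:{2,4,6,9}
Ordered by (a.id, b.id); first 5.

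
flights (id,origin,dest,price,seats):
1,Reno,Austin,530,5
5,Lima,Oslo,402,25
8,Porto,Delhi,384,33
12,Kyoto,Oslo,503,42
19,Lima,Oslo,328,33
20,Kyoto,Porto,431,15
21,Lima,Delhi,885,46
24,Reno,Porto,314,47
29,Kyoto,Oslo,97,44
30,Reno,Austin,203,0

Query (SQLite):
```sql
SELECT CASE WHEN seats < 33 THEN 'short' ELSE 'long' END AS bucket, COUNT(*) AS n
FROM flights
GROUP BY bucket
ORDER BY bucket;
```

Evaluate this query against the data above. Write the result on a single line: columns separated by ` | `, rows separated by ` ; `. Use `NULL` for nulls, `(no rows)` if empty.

Bucket rows by seats < 33 → 'short' else 'long'; count each bucket.

long | 6 ; short | 4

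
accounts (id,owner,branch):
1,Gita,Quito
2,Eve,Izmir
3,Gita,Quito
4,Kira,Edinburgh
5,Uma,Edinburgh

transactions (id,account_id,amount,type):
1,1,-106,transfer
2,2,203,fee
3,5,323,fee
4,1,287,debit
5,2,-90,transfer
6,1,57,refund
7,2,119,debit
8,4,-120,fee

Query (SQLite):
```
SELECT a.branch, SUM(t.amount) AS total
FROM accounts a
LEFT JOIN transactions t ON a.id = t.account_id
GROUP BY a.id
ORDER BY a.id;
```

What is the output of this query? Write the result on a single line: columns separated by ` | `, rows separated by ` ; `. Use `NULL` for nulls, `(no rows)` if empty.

LEFT JOIN keeps every accounts row; unmatched ones get NULL for transactions columns.
Group by accounts.id and compute SUM(t.amount). SUM over an all-NULL group is NULL.
  1: ids {1, 4, 6} → SUM(t.amount)=238
  2: ids {2, 5, 7} → SUM(t.amount)=232
  3: ids {—} → SUM(t.amount)=NULL
  4: ids {8} → SUM(t.amount)=-120
  5: ids {3} → SUM(t.amount)=323

Quito | 238 ; Izmir | 232 ; Quito | NULL ; Edinburgh | -120 ; Edinburgh | 323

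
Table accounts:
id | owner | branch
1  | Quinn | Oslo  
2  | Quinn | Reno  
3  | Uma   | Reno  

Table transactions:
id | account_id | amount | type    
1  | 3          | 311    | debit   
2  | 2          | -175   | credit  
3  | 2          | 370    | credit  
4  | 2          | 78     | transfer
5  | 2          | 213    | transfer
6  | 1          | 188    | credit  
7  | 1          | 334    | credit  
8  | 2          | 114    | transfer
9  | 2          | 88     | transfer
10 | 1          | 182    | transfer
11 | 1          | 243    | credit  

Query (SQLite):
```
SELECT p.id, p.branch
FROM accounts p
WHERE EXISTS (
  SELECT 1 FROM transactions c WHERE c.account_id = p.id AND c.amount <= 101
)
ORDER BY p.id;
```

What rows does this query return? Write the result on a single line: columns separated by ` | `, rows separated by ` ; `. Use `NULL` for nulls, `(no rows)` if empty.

2 | Reno

For each accounts row, check whether any transactions with matching account_id has amount <= 101.
Keep rows where that is true.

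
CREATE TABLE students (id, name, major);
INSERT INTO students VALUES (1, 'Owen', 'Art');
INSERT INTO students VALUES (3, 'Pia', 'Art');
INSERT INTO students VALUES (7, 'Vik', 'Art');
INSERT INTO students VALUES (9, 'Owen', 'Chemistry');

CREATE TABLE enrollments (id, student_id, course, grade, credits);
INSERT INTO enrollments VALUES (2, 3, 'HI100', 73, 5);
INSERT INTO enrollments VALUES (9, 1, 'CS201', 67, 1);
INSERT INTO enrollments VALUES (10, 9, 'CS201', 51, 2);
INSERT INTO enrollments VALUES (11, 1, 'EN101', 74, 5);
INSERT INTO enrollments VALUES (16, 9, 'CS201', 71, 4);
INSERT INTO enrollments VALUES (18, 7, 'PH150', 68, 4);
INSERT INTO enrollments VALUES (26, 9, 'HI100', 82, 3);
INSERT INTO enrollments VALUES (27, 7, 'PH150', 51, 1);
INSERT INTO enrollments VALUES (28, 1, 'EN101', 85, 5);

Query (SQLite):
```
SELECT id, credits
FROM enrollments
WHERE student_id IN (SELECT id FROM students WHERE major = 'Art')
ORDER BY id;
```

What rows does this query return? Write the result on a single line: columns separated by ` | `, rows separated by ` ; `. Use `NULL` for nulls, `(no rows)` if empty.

2 | 5 ; 9 | 1 ; 11 | 5 ; 18 | 4 ; 27 | 1 ; 28 | 5

Inner query: students.id where major = 'Art'.
Outer: keep enrollments rows whose student_id is in that set.
Inner query → {1, 3, 7}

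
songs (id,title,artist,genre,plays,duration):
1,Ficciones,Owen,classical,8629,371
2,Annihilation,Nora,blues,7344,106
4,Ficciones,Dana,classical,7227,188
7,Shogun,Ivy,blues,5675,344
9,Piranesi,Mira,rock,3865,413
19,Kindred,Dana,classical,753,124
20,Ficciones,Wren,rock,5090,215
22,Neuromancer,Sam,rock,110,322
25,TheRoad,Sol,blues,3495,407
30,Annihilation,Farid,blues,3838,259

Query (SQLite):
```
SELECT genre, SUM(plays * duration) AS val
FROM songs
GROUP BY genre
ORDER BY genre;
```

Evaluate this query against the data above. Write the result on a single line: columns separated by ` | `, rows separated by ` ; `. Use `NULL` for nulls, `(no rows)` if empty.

For each row compute plays * duration.
Group by genre; take SUM of the expression per group.
  blues: ids {2, 7, 25, 30} → SUM(plays * duration)=5147171
  classical: ids {1, 4, 19} → SUM(plays * duration)=4653407
  rock: ids {9, 20, 22} → SUM(plays * duration)=2726015

blues | 5147171 ; classical | 4653407 ; rock | 2726015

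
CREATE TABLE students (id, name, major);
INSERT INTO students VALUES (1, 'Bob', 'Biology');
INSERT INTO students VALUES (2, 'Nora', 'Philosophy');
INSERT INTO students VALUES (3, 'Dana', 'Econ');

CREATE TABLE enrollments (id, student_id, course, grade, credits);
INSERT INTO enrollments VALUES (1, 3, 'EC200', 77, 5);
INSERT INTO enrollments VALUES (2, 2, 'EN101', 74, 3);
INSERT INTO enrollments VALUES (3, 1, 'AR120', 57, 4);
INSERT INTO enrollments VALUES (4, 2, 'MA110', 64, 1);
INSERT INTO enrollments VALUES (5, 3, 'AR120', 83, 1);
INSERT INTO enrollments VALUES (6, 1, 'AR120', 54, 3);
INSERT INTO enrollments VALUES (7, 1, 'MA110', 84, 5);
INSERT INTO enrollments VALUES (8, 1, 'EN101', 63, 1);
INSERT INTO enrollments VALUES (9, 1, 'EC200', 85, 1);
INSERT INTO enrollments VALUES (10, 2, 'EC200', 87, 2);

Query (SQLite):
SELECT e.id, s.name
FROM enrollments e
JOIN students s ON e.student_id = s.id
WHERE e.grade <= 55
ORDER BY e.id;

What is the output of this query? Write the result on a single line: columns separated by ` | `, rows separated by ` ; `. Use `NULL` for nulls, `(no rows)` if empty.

6 | Bob

Each enrollments row matches the students row where student_id = students.id.
Then keep rows with e.grade <= 55.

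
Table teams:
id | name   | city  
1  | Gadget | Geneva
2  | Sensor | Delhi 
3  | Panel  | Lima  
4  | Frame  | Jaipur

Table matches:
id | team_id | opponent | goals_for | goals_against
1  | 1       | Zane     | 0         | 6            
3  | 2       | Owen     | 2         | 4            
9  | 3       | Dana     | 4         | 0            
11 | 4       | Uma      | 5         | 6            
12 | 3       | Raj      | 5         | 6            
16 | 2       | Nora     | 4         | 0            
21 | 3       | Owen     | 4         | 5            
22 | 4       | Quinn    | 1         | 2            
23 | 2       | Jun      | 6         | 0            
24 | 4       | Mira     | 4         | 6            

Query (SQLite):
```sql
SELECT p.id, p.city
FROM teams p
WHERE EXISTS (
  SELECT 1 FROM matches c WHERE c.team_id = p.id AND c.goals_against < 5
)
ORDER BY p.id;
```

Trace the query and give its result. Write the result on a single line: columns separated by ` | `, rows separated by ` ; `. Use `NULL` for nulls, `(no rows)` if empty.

2 | Delhi ; 3 | Lima ; 4 | Jaipur

For each teams row, check whether any matches with matching team_id has goals_against < 5.
Keep rows where that is true.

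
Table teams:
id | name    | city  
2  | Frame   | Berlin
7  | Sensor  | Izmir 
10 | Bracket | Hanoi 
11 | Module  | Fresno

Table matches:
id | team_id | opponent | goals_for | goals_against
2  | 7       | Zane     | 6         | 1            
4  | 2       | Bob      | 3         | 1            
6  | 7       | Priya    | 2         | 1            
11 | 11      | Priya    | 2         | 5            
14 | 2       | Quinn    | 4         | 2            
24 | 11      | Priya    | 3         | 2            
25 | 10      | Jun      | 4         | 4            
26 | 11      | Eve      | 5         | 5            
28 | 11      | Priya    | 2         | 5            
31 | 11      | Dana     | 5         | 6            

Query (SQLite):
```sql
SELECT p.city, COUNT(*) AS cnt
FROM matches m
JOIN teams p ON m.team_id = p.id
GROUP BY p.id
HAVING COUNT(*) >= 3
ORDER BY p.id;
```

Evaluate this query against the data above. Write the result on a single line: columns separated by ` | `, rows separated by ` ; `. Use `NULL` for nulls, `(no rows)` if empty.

Fresno | 5

Join each matches row to its teams via team_id.
Group joined rows by teams.id; compute COUNT(*) per group.
HAVING: keep groups with count ≥ 3.
  2: ids {4, 14} → COUNT(*)=2
  7: ids {2, 6} → COUNT(*)=2
  10: ids {25} → COUNT(*)=1
  11: ids {11, 24, 26, 28, 31} → COUNT(*)=5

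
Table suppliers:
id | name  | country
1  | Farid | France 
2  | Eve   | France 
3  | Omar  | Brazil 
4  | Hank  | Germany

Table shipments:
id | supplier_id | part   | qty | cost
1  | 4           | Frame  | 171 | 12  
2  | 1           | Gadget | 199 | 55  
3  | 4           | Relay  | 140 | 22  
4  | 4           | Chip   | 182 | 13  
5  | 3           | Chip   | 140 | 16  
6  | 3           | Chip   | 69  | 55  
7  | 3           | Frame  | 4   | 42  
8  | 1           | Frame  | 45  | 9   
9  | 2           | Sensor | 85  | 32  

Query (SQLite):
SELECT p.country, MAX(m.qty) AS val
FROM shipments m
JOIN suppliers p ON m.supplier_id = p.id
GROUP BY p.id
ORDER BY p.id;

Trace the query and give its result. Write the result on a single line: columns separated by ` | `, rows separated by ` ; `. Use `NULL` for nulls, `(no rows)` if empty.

France | 199 ; France | 85 ; Brazil | 140 ; Germany | 182

Join each shipments row to its suppliers via supplier_id.
Group joined rows by suppliers.id; compute MAX(m.qty) per group.
  1: ids {2, 8} → MAX(m.qty)=199
  2: ids {9} → MAX(m.qty)=85
  3: ids {5, 6, 7} → MAX(m.qty)=140
  4: ids {1, 3, 4} → MAX(m.qty)=182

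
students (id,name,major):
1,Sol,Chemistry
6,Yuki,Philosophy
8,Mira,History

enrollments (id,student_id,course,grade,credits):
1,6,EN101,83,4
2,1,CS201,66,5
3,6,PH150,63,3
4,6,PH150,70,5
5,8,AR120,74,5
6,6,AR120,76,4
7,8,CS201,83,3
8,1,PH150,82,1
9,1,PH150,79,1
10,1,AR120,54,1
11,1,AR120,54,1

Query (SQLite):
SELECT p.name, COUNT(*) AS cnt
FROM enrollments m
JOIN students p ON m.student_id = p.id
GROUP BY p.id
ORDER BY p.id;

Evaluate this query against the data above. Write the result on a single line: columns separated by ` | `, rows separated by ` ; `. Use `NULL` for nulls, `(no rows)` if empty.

Join each enrollments row to its students via student_id.
Group joined rows by students.id; compute COUNT(*) per group.
  1: ids {2, 8, 9, 10, 11} → COUNT(*)=5
  6: ids {1, 3, 4, 6} → COUNT(*)=4
  8: ids {5, 7} → COUNT(*)=2

Sol | 5 ; Yuki | 4 ; Mira | 2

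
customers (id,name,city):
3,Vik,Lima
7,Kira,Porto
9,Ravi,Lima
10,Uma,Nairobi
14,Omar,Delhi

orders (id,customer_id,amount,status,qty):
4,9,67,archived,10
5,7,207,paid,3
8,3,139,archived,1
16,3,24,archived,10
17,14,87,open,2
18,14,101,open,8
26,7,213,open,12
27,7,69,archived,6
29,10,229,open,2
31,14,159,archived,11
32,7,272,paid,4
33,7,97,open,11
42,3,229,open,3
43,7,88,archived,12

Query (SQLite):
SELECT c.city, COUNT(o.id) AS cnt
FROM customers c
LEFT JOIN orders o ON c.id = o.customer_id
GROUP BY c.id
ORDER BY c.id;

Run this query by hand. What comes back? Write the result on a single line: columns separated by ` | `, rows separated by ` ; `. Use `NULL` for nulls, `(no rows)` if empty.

Lima | 3 ; Porto | 6 ; Lima | 1 ; Nairobi | 1 ; Delhi | 3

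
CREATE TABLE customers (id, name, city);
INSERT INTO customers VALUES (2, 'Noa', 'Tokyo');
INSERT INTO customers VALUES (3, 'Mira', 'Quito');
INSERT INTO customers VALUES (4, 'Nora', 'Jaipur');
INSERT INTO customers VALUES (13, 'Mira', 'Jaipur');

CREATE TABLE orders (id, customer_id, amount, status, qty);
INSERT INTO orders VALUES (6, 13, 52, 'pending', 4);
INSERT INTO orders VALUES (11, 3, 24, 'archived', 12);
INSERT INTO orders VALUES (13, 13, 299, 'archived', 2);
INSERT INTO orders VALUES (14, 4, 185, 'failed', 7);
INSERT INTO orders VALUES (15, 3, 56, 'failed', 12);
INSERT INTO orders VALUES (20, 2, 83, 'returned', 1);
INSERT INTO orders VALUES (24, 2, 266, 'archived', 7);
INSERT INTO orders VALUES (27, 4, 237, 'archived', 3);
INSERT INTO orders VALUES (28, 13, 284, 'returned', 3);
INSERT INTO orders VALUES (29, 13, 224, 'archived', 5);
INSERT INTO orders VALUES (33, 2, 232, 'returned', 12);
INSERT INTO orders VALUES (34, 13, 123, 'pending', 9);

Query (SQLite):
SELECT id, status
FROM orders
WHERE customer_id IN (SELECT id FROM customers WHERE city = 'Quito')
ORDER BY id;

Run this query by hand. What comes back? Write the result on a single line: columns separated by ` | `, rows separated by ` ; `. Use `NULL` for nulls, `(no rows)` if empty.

11 | archived ; 15 | failed

Inner query: customers.id where city = 'Quito'.
Outer: keep orders rows whose customer_id is in that set.
Inner query → {3}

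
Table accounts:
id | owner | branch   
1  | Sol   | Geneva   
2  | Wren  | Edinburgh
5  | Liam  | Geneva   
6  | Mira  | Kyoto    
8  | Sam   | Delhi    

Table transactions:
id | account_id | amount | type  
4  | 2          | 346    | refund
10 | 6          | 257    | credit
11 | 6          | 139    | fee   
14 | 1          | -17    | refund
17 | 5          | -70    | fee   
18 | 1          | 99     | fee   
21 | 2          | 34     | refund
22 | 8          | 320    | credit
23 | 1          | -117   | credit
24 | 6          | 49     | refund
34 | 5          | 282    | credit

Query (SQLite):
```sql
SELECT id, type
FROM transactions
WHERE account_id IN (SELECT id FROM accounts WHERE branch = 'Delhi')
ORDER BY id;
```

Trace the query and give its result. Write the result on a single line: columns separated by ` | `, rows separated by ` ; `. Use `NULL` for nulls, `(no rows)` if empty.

22 | credit

Inner query: accounts.id where branch = 'Delhi'.
Outer: keep transactions rows whose account_id is in that set.
Inner query → {8}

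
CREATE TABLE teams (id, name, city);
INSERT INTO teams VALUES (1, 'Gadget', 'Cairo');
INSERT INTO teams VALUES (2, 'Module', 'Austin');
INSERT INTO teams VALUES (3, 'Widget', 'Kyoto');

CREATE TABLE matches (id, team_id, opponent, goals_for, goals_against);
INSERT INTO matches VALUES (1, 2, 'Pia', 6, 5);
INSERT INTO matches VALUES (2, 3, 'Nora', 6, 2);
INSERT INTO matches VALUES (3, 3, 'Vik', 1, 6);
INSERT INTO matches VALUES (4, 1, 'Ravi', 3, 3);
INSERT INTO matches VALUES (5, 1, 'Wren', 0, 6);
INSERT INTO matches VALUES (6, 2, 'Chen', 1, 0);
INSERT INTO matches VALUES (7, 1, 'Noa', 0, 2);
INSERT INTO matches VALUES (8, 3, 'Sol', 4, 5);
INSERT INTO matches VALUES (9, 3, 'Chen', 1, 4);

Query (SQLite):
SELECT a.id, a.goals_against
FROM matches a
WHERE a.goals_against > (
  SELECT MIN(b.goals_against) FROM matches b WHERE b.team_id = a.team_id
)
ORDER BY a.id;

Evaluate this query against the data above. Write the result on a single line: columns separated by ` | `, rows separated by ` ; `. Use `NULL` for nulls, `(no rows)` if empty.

1 | 5 ; 3 | 6 ; 4 | 3 ; 5 | 6 ; 8 | 5 ; 9 | 4

For each matches row a, compute MIN(goals_against) over rows sharing a.team_id.
Keep row a if a.goals_against > that per-group MIN.
  team_id=1: MIN(goals_against) = 2
  team_id=2: MIN(goals_against) = 0
  team_id=3: MIN(goals_against) = 2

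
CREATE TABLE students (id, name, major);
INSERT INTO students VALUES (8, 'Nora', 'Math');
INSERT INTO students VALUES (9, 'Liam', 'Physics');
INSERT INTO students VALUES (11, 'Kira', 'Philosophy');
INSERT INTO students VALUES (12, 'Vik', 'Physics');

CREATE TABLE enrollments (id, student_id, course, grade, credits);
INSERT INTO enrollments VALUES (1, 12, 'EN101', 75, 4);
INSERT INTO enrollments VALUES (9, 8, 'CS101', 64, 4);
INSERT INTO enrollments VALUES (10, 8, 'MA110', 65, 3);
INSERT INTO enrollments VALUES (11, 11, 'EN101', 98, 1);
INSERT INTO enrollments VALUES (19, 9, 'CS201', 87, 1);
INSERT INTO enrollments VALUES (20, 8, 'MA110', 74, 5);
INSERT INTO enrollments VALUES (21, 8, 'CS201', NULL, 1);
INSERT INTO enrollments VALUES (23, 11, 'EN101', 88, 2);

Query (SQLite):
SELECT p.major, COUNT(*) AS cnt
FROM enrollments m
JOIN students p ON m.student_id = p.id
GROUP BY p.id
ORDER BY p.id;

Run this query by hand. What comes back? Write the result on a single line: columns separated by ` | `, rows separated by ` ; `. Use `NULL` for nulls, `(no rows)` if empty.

Math | 4 ; Physics | 1 ; Philosophy | 2 ; Physics | 1

Join each enrollments row to its students via student_id.
Group joined rows by students.id; compute COUNT(*) per group.
  8: ids {9, 10, 20, 21} → COUNT(*)=4
  9: ids {19} → COUNT(*)=1
  11: ids {11, 23} → COUNT(*)=2
  12: ids {1} → COUNT(*)=1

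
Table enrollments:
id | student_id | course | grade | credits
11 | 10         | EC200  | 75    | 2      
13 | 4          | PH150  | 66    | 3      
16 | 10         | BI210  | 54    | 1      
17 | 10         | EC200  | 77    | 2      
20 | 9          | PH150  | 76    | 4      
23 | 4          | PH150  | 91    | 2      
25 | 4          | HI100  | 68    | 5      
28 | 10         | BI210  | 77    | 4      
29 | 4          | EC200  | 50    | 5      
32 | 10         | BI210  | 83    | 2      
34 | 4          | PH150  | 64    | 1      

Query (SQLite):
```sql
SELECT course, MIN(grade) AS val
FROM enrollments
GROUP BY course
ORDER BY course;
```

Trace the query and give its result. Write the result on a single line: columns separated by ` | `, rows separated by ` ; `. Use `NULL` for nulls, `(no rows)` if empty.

BI210 | 54 ; EC200 | 50 ; HI100 | 68 ; PH150 | 64

Partition enrollments by course; compute MIN(grade) within each group.
  BI210: ids {16, 28, 32} → MIN(grade)=54
  EC200: ids {11, 17, 29} → MIN(grade)=50
  HI100: ids {25} → MIN(grade)=68
  PH150: ids {13, 20, 23, 34} → MIN(grade)=64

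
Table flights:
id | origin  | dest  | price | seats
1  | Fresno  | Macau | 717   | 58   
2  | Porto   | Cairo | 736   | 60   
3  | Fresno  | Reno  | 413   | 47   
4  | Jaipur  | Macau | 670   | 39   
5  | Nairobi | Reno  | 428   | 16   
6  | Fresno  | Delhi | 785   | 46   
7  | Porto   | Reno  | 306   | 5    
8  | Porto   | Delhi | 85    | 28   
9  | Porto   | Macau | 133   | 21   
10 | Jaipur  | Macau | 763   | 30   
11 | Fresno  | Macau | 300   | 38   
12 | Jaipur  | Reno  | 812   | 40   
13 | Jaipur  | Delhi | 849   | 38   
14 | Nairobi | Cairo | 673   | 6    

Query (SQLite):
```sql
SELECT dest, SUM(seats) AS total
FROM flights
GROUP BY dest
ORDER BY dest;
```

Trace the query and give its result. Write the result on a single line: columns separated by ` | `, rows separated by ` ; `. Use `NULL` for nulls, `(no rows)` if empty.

Cairo | 66 ; Delhi | 112 ; Macau | 186 ; Reno | 108

Partition flights by dest; compute SUM(seats) within each group.
  Cairo: ids {2, 14} → SUM(seats)=66
  Delhi: ids {6, 8, 13} → SUM(seats)=112
  Macau: ids {1, 4, 9, 10, 11} → SUM(seats)=186
  Reno: ids {3, 5, 7, 12} → SUM(seats)=108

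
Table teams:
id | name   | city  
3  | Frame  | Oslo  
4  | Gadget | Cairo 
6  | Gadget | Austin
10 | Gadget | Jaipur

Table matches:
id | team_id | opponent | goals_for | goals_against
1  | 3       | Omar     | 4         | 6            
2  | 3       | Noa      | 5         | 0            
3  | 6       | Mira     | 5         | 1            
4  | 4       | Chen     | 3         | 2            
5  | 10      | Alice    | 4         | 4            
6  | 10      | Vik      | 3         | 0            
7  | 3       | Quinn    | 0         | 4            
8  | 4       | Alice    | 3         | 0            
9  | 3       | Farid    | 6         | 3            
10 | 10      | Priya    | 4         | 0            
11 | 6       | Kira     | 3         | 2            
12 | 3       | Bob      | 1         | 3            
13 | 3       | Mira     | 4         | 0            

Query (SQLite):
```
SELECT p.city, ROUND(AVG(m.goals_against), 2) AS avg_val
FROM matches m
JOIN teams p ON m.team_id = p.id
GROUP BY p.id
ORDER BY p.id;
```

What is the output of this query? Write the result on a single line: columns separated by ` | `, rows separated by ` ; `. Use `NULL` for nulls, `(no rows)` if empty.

Oslo | 2.67 ; Cairo | 1 ; Austin | 1.5 ; Jaipur | 1.33

Join each matches row to its teams via team_id.
Group joined rows by teams.id; compute ROUND(AVG(m.goals_against), 2) per group.
  3: ids {1, 2, 7, 9, 12, 13} → ROUND(AVG(m.goals_against), 2)=2.67
  4: ids {4, 8} → ROUND(AVG(m.goals_against), 2)=1
  6: ids {3, 11} → ROUND(AVG(m.goals_against), 2)=1.5
  10: ids {5, 6, 10} → ROUND(AVG(m.goals_against), 2)=1.33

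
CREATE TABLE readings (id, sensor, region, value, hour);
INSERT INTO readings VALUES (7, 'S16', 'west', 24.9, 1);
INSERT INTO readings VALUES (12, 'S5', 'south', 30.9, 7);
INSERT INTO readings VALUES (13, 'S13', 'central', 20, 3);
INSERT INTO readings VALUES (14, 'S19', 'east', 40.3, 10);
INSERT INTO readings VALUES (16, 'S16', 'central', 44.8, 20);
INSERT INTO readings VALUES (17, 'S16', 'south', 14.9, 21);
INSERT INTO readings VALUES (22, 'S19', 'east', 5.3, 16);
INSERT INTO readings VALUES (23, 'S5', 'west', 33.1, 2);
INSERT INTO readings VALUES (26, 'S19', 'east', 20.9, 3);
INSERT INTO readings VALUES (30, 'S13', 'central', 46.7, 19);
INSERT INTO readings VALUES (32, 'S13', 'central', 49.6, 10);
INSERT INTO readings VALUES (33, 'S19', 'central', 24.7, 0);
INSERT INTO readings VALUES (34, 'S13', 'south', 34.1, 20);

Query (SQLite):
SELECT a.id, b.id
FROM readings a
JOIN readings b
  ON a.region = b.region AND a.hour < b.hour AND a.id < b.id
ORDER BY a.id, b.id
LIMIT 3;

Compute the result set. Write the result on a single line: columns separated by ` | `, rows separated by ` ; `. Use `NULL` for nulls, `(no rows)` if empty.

7 | 23 ; 12 | 17 ; 12 | 34

Pairs (a,b) with same region, a.hour < b.hour, a.id < b.id.
region groups: central:{13,16,30,32,33} east:{14,22,26} south:{12,17,34} west:{7,23}
Ordered by (a.id, b.id); first 3.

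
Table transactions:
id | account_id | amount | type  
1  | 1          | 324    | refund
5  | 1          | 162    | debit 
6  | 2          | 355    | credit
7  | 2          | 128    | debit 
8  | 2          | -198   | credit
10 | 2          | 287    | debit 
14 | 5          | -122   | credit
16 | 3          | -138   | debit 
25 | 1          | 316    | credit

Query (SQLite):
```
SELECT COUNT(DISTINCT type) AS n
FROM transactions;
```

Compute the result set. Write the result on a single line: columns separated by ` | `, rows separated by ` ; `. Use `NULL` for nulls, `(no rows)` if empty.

Count distinct non-NULL type values.

3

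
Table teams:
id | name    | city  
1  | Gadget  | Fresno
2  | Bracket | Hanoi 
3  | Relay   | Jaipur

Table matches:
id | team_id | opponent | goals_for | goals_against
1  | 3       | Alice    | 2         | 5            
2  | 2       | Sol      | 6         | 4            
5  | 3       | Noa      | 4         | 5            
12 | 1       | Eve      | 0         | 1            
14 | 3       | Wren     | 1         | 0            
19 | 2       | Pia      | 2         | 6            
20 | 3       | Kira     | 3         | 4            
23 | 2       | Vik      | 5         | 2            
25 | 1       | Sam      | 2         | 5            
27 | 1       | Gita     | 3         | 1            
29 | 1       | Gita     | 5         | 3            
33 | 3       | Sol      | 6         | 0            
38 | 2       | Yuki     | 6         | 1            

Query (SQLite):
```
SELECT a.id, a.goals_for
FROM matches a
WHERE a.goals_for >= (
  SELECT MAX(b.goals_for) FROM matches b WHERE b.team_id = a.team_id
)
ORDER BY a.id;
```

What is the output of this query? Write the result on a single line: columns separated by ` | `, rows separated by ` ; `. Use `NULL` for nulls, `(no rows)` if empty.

2 | 6 ; 29 | 5 ; 33 | 6 ; 38 | 6

For each matches row a, compute MAX(goals_for) over rows sharing a.team_id.
Keep row a if a.goals_for >= that per-group MAX.
  team_id=1: MAX(goals_for) = 5
  team_id=2: MAX(goals_for) = 6
  team_id=3: MAX(goals_for) = 6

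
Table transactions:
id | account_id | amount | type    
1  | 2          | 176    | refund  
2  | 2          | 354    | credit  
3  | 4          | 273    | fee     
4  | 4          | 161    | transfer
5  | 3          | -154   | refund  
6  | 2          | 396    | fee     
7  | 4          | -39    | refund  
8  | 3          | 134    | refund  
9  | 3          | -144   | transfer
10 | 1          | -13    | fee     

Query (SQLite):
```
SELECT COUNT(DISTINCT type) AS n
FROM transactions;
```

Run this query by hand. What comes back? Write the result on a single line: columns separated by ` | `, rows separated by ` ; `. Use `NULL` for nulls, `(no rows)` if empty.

Count distinct non-NULL type values.

4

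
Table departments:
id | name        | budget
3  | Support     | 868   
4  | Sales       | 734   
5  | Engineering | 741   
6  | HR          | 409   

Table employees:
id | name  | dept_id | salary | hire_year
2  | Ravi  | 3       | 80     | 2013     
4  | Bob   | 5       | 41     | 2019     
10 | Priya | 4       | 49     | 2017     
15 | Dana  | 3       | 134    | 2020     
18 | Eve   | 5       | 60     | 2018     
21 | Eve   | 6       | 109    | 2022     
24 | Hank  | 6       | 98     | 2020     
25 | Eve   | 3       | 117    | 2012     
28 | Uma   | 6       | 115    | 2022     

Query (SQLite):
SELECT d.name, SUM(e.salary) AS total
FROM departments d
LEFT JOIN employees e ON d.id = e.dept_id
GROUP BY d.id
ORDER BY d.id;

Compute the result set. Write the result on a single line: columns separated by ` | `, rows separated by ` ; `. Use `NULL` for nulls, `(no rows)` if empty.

Support | 331 ; Sales | 49 ; Engineering | 101 ; HR | 322

LEFT JOIN keeps every departments row; unmatched ones get NULL for employees columns.
Group by departments.id and compute SUM(e.salary). SUM over an all-NULL group is NULL.
  3: ids {2, 15, 25} → SUM(e.salary)=331
  4: ids {10} → SUM(e.salary)=49
  5: ids {4, 18} → SUM(e.salary)=101
  6: ids {21, 24, 28} → SUM(e.salary)=322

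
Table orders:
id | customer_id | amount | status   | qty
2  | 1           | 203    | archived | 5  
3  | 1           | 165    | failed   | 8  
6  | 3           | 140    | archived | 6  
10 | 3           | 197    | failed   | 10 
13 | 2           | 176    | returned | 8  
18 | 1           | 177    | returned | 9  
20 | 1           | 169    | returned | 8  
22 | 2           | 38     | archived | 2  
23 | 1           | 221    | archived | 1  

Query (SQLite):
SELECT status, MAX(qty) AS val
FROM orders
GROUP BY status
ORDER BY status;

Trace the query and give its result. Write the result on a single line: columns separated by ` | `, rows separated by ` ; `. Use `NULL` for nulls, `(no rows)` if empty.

archived | 6 ; failed | 10 ; returned | 9

Partition orders by status; compute MAX(qty) within each group.
  archived: ids {2, 6, 22, 23} → MAX(qty)=6
  failed: ids {3, 10} → MAX(qty)=10
  returned: ids {13, 18, 20} → MAX(qty)=9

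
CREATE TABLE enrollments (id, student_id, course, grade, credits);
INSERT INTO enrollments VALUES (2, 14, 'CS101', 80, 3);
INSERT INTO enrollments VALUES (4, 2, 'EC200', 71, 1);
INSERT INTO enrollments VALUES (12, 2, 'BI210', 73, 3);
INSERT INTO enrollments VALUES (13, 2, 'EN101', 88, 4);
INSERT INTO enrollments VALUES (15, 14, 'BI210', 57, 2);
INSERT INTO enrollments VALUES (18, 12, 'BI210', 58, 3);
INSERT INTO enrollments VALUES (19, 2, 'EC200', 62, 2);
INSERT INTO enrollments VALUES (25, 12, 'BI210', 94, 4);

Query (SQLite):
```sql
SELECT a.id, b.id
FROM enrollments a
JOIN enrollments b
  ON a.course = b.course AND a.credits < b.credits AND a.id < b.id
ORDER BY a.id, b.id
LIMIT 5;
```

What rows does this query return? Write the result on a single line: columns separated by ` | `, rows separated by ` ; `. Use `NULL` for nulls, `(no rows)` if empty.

Pairs (a,b) with same course, a.credits < b.credits, a.id < b.id.
course groups: BI210:{12,15,18,25} CS101:{2} EC200:{4,19} EN101:{13}
Ordered by (a.id, b.id); first 5.

4 | 19 ; 12 | 25 ; 15 | 18 ; 15 | 25 ; 18 | 25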